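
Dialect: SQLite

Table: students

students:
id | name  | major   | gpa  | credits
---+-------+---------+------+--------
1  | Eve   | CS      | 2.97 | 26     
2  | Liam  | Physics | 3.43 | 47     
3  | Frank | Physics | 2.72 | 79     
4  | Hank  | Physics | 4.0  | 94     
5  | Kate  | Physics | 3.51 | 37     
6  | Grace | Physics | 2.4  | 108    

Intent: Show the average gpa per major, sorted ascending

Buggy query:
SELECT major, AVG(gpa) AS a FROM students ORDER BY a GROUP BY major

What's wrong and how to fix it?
Bug: ORDER BY appears before GROUP BY; SQL clause order requires GROUP BY first

Fix: Move ORDER BY to the end, after GROUP BY

Corrected query:
SELECT major, AVG(gpa) AS a FROM students GROUP BY major ORDER BY a

Result:
major   | a    
--------+------
CS      | 2.97 
Physics | 3.212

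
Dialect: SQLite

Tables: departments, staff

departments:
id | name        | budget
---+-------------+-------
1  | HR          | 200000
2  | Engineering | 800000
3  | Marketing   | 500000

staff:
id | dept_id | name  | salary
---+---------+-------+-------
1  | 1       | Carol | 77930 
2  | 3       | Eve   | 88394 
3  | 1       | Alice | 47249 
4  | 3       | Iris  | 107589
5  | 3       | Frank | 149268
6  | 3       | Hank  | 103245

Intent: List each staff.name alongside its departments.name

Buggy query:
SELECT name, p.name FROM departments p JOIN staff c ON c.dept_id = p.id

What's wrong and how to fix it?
Bug: Both tables have a 'name' column; the unqualified reference is ambiguous

Fix: Prefix ambiguous columns with the table alias

Corrected query:
SELECT c.name, p.name FROM departments p JOIN staff c ON c.dept_id = p.id

Result:
name  | name     
------+----------
Carol | HR       
Eve   | Marketing
Alice | HR       
Iris  | Marketing
Frank | Marketing
Hank  | Marketing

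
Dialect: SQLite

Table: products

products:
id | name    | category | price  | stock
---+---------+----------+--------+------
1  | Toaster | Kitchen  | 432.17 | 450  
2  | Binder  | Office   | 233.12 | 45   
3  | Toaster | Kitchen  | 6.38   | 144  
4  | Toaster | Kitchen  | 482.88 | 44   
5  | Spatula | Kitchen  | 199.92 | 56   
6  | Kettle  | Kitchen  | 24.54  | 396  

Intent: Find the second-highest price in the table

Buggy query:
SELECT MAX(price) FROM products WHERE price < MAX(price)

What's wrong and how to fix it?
Bug: MAX(price) on the right of the comparison is an aggregate-in-WHERE error

Fix: Put the inner MAX in a scalar subquery

Corrected query:
SELECT MAX(price) FROM products WHERE price < (SELECT MAX(price) FROM products)

Result:
MAX(price)
----------
432.17    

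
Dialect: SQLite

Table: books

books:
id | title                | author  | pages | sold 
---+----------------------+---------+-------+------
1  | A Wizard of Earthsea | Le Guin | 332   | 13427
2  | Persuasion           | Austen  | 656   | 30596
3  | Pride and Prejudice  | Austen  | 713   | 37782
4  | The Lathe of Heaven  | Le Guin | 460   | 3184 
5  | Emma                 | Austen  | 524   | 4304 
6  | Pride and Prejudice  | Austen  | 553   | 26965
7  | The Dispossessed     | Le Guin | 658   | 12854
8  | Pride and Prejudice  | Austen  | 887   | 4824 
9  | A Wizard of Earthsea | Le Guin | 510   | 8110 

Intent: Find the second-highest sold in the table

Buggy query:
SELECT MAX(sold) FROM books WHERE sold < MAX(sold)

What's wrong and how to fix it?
Bug: MAX(sold) on the right of the comparison is an aggregate-in-WHERE error

Fix: Compute the overall MAX in a subquery, then take MAX of rows below it

Corrected query:
SELECT MAX(sold) FROM books WHERE sold < (SELECT MAX(sold) FROM books)

Result:
MAX(sold)
---------
30596    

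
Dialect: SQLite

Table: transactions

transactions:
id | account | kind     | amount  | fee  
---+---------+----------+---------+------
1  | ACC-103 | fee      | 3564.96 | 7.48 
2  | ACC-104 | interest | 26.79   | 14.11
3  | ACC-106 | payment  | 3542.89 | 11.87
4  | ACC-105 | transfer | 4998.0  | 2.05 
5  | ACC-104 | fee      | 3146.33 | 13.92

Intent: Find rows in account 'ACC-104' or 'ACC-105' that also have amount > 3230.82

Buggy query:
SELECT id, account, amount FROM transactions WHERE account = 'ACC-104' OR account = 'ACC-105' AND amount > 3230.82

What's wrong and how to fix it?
Bug: AND binds tighter than OR, so this parses as account = 'ACC-104' OR (account = 'ACC-105' AND amount > 3230.82)

Fix: Add parentheses around the OR so the AND applies to both alternatives

Corrected query:
SELECT id, account, amount FROM transactions WHERE (account = 'ACC-104' OR account = 'ACC-105') AND amount > 3230.82

Result:
id | account | amount
---+---------+-------
4  | ACC-105 | 4998  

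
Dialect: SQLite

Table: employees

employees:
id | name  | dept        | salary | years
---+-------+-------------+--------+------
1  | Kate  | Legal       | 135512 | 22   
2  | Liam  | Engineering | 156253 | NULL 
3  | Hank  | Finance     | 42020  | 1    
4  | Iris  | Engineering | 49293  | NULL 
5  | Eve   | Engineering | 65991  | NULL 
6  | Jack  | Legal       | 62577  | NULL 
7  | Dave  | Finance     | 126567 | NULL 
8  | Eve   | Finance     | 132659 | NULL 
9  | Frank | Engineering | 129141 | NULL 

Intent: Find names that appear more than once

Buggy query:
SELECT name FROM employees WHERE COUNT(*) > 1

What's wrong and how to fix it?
Bug: COUNT(*) is an aggregate and cannot be used in WHERE

Fix: Group first, then use HAVING for the count condition

Corrected query:
SELECT name FROM employees GROUP BY name HAVING COUNT(*) > 1

Result:
name
----
Eve 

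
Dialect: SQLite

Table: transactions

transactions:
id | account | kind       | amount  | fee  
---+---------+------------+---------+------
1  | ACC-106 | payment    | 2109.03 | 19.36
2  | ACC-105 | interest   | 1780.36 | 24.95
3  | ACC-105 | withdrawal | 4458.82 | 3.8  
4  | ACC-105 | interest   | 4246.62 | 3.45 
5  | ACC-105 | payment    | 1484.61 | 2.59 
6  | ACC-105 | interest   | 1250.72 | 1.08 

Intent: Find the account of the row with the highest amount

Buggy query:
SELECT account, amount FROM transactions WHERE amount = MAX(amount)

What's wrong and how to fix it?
Bug: MAX(amount) is an aggregate and cannot be used directly in WHERE

Fix: Wrap MAX in a scalar subquery so WHERE compares against a single value

Corrected query:
SELECT account, amount FROM transactions WHERE amount = (SELECT MAX(amount) FROM transactions)

Result:
account | amount 
--------+--------
ACC-105 | 4458.82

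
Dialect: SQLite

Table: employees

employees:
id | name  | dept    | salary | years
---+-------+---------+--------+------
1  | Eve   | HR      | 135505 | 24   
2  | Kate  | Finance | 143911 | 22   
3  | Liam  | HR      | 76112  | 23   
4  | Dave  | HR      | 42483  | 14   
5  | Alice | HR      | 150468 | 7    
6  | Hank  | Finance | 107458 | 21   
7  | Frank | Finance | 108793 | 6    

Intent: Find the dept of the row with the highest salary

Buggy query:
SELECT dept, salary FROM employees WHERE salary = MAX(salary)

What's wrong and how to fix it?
Bug: MAX(salary) is an aggregate and cannot be used directly in WHERE

Fix: Use a subquery: WHERE salary = (SELECT MAX(salary) FROM employees)

Corrected query:
SELECT dept, salary FROM employees WHERE salary = (SELECT MAX(salary) FROM employees)

Result:
dept | salary
-----+-------
HR   | 150468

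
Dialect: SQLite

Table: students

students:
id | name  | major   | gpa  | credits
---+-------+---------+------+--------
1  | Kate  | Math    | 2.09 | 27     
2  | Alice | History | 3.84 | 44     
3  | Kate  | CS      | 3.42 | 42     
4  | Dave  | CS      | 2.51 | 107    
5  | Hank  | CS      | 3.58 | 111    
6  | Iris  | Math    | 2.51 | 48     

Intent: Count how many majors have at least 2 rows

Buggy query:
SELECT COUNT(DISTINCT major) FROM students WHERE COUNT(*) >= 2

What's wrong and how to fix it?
Bug: WHERE filters individual rows, not groups, so a group-level COUNT is invalid there

Fix: Group first with HAVING COUNT(*) >= 2, then COUNT the resulting groups

Corrected query:
SELECT COUNT(*) FROM (SELECT major FROM students GROUP BY major HAVING COUNT(*) >= 2)

Result:
COUNT(*)
--------
2       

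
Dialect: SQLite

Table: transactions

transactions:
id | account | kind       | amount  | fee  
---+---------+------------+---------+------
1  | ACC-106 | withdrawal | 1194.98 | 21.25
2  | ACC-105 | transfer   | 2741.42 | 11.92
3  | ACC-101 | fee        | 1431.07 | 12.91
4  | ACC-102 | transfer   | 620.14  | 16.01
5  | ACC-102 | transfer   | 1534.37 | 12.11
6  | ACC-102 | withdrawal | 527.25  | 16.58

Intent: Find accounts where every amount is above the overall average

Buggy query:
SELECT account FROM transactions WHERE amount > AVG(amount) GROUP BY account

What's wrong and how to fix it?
Bug: WHERE evaluates per row before aggregation, so AVG() is unavailable

Fix: Compute the overall average in a scalar subquery and compare each group's MIN against it in HAVING

Corrected query:
SELECT account FROM transactions GROUP BY account HAVING MIN(amount) > (SELECT AVG(amount) FROM transactions)

Result:
account
-------
ACC-101
ACC-105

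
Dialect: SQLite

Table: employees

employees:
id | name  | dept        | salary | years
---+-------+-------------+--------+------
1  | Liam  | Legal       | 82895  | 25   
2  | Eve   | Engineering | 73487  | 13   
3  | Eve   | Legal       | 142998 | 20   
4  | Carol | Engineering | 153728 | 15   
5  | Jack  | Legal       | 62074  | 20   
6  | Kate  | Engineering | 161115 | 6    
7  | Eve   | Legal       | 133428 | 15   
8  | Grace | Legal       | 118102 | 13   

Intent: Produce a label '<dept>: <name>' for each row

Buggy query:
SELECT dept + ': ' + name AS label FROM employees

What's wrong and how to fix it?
Bug: SQLite uses || for string concatenation; + coerces text to numbers (yielding 0)

Fix: Use the || operator for string concatenation

Corrected query:
SELECT dept || ': ' || name AS label FROM employees

Result:
label             
------------------
Legal: Liam       
Engineering: Eve  
Legal: Eve        
Engineering: Carol
Legal: Jack       
Engineering: Kate 
Legal: Eve        
Legal: Grace      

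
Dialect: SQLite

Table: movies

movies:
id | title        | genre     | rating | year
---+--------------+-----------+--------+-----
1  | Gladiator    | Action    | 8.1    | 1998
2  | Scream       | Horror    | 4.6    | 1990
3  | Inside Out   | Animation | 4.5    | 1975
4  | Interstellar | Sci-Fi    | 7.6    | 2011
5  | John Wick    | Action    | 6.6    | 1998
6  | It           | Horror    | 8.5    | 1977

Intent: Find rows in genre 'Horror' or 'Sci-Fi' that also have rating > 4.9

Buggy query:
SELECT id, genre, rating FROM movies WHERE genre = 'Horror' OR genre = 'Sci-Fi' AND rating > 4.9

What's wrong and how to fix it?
Bug: Without parentheses, AND is evaluated before OR, so the rating filter only applies to the 'Sci-Fi' branch

Fix: Group the OR with parentheses (or use IN), then AND the threshold

Corrected query:
SELECT id, genre, rating FROM movies WHERE (genre = 'Horror' OR genre = 'Sci-Fi') AND rating > 4.9

Result:
id | genre  | rating
---+--------+-------
4  | Sci-Fi | 7.6   
6  | Horror | 8.5   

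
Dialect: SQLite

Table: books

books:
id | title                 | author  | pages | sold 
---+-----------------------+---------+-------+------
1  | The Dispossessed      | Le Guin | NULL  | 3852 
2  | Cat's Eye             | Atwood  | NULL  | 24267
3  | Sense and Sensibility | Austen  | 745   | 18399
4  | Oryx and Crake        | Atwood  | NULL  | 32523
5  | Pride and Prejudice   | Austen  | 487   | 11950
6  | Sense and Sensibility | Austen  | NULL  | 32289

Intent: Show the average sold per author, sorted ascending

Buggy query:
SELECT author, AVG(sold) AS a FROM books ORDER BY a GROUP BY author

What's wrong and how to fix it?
Bug: GROUP BY must precede ORDER BY

Fix: Reorder: SELECT … FROM … GROUP BY … ORDER BY …

Corrected query:
SELECT author, AVG(sold) AS a FROM books GROUP BY author ORDER BY a

Result:
author  | a           
--------+-------------
Le Guin | 3852        
Austen  | 20879.333333
Atwood  | 28395       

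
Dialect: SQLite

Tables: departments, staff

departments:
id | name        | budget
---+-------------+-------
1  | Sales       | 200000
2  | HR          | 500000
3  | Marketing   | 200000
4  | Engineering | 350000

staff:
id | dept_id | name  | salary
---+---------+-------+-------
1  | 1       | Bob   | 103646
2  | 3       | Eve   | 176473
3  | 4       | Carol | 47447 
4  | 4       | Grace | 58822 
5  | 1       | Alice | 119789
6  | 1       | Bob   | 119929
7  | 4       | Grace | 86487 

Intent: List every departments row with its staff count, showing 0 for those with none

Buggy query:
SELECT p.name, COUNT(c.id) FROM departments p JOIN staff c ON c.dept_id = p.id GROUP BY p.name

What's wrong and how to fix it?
Bug: INNER JOIN drops departments rows that have no matching staff rows

Fix: Switch to LEFT JOIN to retain unmatched parent rows

Corrected query:
SELECT p.name, COUNT(c.id) FROM departments p LEFT JOIN staff c ON c.dept_id = p.id GROUP BY p.name

Result:
name        | COUNT(c.id)
------------+------------
Engineering | 3          
HR          | 0          
Marketing   | 1          
Sales       | 3          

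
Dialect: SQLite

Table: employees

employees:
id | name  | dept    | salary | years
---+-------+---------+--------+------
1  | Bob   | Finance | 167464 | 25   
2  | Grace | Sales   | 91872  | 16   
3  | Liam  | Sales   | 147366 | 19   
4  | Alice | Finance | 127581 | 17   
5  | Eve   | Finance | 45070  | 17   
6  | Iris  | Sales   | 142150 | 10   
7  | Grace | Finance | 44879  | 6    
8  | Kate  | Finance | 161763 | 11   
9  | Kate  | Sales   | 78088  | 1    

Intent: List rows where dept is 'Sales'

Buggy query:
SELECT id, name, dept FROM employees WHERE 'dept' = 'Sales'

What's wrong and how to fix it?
Bug: Single quotes denote string literals in SQL; the column name is being compared as a constant string

Fix: Remove the quotes around the column name (or use double quotes for an identifier)

Corrected query:
SELECT id, name, dept FROM employees WHERE dept = 'Sales'

Result:
id | name  | dept 
---+-------+------
2  | Grace | Sales
3  | Liam  | Sales
6  | Iris  | Sales
9  | Kate  | Sales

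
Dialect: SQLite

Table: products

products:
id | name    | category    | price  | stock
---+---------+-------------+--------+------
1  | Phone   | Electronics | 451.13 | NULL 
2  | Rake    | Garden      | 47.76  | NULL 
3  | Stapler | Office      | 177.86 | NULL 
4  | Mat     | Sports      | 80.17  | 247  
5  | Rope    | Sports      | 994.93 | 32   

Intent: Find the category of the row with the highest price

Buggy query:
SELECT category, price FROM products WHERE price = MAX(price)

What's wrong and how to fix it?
Bug: MAX(price) is an aggregate and cannot be used directly in WHERE

Fix: Use a subquery: WHERE price = (SELECT MAX(price) FROM products)

Corrected query:
SELECT category, price FROM products WHERE price = (SELECT MAX(price) FROM products)

Result:
category | price 
---------+-------
Sports   | 994.93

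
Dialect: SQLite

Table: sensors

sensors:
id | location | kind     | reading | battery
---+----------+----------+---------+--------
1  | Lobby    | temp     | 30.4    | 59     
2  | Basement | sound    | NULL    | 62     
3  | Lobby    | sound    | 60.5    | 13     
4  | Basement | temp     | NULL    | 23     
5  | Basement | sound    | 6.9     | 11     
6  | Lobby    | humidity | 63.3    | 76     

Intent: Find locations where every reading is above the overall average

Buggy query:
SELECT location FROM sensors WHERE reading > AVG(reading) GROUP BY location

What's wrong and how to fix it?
Bug: WHERE evaluates per row before aggregation, so AVG() is unavailable

Fix: Use a subquery for AVG and a HAVING MIN(...) filter so the condition holds for every row in the group

Corrected query:
SELECT location FROM sensors GROUP BY location HAVING MIN(reading) > (SELECT AVG(reading) FROM sensors)

Result:
(no rows)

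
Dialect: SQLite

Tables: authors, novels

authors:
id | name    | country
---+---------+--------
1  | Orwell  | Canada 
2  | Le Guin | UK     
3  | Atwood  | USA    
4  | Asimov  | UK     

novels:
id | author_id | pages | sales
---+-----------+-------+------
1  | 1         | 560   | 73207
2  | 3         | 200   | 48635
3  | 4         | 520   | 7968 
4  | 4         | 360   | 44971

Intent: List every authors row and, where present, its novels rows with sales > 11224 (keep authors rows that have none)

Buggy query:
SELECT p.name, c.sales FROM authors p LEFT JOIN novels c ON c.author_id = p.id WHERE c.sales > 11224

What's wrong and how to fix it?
Bug: Filtering c.sales in WHERE discards the NULL rows produced by LEFT JOIN, turning it into an inner join

Fix: Move the right-table condition into the ON clause so unmatched parents are kept

Corrected query:
SELECT p.name, c.sales FROM authors p LEFT JOIN novels c ON c.author_id = p.id AND c.sales > 11224

Result:
name    | sales
--------+------
Orwell  | 73207
Le Guin | NULL 
Atwood  | 48635
Asimov  | 44971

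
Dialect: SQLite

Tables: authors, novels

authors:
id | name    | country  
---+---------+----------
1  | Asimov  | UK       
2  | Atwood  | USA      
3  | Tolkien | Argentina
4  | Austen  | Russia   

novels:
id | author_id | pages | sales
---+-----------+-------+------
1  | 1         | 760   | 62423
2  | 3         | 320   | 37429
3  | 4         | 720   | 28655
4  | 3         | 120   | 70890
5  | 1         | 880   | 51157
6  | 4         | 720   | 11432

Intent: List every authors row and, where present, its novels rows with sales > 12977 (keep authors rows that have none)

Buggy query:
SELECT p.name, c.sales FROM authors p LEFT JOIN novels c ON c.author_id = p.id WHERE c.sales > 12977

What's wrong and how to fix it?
Bug: A WHERE condition on the right-hand table after LEFT JOIN drops unmatched parents

Fix: Move the right-table condition into the ON clause so unmatched parents are kept

Corrected query:
SELECT p.name, c.sales FROM authors p LEFT JOIN novels c ON c.author_id = p.id AND c.sales > 12977

Result:
name    | sales
--------+------
Asimov  | 51157
Asimov  | 62423
Atwood  | NULL 
Tolkien | 37429
Tolkien | 70890
Austen  | 28655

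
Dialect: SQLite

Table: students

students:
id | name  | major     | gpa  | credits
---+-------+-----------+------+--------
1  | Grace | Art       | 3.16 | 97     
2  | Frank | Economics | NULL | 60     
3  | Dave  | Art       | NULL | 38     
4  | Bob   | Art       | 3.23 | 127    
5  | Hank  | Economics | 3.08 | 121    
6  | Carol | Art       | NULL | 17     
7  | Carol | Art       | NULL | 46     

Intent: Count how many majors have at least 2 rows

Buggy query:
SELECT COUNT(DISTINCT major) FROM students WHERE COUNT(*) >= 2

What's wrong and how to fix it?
Bug: COUNT(*) cannot appear in WHERE; the per-group count doesn't exist yet

Fix: Group first with HAVING COUNT(*) >= 2, then COUNT the resulting groups

Corrected query:
SELECT COUNT(*) FROM (SELECT major FROM students GROUP BY major HAVING COUNT(*) >= 2)

Result:
COUNT(*)
--------
2       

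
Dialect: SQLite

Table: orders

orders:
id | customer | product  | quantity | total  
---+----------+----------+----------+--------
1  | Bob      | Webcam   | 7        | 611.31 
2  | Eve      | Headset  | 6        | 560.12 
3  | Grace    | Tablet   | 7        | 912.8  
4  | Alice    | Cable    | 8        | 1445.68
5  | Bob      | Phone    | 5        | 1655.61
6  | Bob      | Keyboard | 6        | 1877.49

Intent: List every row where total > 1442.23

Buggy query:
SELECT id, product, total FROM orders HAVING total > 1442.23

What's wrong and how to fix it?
Bug: HAVING filters the output of aggregation, but this query has no GROUP BY and no aggregate functions, so SQLite rejects it (HAVING clause on a non-aggregate query); the condition here is per row

Fix: Use WHERE for row-level filtering

Corrected query:
SELECT id, product, total FROM orders WHERE total > 1442.23

Result:
id | product  | total  
---+----------+--------
4  | Cable    | 1445.68
5  | Phone    | 1655.61
6  | Keyboard | 1877.49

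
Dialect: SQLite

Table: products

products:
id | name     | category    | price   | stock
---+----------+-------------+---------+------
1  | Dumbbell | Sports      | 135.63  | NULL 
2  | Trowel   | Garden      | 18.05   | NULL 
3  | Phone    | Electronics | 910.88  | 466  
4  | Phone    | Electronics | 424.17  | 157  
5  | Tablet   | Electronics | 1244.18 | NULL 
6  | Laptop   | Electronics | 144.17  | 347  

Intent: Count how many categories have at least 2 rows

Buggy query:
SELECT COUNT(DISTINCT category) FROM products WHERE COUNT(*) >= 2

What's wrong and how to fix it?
Bug: COUNT(*) cannot appear in WHERE; the per-group count doesn't exist yet

Fix: Use a subquery that GROUPs and filters with HAVING, then count its rows

Corrected query:
SELECT COUNT(*) FROM (SELECT category FROM products GROUP BY category HAVING COUNT(*) >= 2)

Result:
COUNT(*)
--------
1       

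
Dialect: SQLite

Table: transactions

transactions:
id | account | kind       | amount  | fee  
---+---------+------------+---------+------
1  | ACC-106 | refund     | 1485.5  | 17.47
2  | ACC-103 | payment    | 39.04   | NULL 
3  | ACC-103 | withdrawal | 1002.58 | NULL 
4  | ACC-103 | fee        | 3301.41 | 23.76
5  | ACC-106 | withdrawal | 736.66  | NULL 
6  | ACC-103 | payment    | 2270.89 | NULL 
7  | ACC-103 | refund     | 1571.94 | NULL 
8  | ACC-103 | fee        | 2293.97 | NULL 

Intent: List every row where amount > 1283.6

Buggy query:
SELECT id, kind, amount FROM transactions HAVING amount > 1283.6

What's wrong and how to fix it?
Bug: This is a non-aggregate query (no GROUP BY, no aggregates), so in SQLite the HAVING clause is invalid here; a row-level condition belongs in WHERE

Fix: Use WHERE for row-level filtering

Corrected query:
SELECT id, kind, amount FROM transactions WHERE amount > 1283.6

Result:
id | kind    | amount 
---+---------+--------
1  | refund  | 1485.5 
4  | fee     | 3301.41
6  | payment | 2270.89
7  | refund  | 1571.94
8  | fee     | 2293.97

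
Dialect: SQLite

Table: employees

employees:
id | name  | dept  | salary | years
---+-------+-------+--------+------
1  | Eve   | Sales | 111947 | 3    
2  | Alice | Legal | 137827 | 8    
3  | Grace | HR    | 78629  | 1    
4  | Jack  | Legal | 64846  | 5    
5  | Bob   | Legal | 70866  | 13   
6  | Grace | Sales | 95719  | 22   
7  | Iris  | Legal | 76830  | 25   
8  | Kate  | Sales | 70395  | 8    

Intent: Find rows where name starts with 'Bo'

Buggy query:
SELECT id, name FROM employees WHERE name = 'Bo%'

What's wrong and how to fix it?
Bug: '=' compares the literal string including the % character; pattern matching needs LIKE

Fix: Replace '=' with LIKE so 'Bo%' is treated as a pattern

Corrected query:
SELECT id, name FROM employees WHERE name LIKE 'Bo%'

Result:
id | name
---+-----
5  | Bob 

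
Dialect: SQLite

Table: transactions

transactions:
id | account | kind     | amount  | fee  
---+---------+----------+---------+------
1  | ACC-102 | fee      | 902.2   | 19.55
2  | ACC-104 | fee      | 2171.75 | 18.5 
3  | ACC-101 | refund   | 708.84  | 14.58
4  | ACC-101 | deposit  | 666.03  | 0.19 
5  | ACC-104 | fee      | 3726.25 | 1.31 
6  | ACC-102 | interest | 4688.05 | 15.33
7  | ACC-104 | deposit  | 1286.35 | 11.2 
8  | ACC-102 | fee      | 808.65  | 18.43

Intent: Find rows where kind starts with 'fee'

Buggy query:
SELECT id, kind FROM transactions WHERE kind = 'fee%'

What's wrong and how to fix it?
Bug: '=' compares the literal string including the % character; pattern matching needs LIKE

Fix: Use LIKE for wildcard pattern matching

Corrected query:
SELECT id, kind FROM transactions WHERE kind LIKE 'fee%'

Result:
id | kind
---+-----
1  | fee 
2  | fee 
5  | fee 
8  | fee 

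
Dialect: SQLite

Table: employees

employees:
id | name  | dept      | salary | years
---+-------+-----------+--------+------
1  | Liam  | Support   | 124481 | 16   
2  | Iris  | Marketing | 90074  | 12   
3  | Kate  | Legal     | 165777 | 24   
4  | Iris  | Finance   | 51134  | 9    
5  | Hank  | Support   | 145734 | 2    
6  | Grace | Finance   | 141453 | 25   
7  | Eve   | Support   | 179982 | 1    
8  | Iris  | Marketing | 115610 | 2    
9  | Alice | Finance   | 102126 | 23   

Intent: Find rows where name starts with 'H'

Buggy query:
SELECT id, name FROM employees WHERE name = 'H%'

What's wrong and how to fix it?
Bug: Wildcards only work with LIKE; '=' treats '%' as a literal character

Fix: Use LIKE for wildcard pattern matching

Corrected query:
SELECT id, name FROM employees WHERE name LIKE 'H%'

Result:
id | name
---+-----
5  | Hank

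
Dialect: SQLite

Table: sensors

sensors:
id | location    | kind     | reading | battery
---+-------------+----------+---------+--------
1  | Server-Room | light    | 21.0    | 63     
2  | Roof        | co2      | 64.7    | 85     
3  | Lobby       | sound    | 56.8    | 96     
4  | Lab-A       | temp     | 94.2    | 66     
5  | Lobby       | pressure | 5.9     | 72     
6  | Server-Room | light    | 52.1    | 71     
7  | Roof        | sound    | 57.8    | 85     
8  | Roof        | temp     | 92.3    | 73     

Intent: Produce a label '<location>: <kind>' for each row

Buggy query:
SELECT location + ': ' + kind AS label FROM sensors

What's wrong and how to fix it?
Bug: '+' is numeric addition; on text columns SQLite converts them to 0 instead of concatenating

Fix: Use the || operator for string concatenation

Corrected query:
SELECT location || ': ' || kind AS label FROM sensors

Result:
label             
------------------
Server-Room: light
Roof: co2         
Lobby: sound      
Lab-A: temp       
Lobby: pressure   
Server-Room: light
Roof: sound       
Roof: temp        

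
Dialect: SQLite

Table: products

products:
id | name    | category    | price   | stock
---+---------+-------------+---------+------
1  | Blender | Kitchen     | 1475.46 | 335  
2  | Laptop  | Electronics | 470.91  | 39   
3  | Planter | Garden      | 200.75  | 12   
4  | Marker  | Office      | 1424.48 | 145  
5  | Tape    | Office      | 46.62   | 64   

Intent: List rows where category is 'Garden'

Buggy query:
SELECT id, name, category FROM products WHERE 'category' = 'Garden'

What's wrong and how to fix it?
Bug: 'category' in single quotes is a string literal, not the column; the comparison is literal-vs-literal and never true

Fix: Reference the column as category without single quotes

Corrected query:
SELECT id, name, category FROM products WHERE category = 'Garden'

Result:
id | name    | category
---+---------+---------
3  | Planter | Garden  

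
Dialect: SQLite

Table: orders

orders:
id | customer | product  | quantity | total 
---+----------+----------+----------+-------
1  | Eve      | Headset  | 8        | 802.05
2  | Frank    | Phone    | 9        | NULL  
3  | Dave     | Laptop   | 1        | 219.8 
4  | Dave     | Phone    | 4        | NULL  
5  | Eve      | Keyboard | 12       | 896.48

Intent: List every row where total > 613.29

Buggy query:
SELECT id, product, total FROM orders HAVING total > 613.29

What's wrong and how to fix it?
Bug: This is a non-aggregate query (no GROUP BY, no aggregates), so in SQLite the HAVING clause is invalid here; a row-level condition belongs in WHERE

Fix: Replace HAVING with WHERE since the condition applies to individual rows

Corrected query:
SELECT id, product, total FROM orders WHERE total > 613.29

Result:
id | product  | total 
---+----------+-------
1  | Headset  | 802.05
5  | Keyboard | 896.48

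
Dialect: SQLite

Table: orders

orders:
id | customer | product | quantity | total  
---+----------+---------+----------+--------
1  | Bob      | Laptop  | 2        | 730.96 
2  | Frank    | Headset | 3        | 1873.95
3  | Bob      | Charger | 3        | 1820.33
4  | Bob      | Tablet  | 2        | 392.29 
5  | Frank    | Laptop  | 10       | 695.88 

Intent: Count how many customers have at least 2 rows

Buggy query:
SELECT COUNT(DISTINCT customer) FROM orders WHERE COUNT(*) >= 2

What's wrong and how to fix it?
Bug: WHERE filters individual rows, not groups, so a group-level COUNT is invalid there

Fix: Group first with HAVING COUNT(*) >= 2, then COUNT the resulting groups

Corrected query:
SELECT COUNT(*) FROM (SELECT customer FROM orders GROUP BY customer HAVING COUNT(*) >= 2)

Result:
COUNT(*)
--------
2       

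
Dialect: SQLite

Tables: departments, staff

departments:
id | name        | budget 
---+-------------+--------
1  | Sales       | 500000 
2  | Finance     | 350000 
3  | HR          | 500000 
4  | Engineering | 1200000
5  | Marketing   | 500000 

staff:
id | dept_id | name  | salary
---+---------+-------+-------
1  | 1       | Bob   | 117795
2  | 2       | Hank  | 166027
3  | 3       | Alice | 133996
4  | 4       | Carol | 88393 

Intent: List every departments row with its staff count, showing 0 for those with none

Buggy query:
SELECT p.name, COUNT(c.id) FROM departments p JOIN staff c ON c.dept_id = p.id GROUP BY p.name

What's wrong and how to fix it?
Bug: INNER JOIN drops departments rows that have no matching staff rows

Fix: Switch to LEFT JOIN to retain unmatched parent rows

Corrected query:
SELECT p.name, COUNT(c.id) FROM departments p LEFT JOIN staff c ON c.dept_id = p.id GROUP BY p.name

Result:
name        | COUNT(c.id)
------------+------------
Engineering | 1          
Finance     | 1          
HR          | 1          
Marketing   | 0          
Sales       | 1          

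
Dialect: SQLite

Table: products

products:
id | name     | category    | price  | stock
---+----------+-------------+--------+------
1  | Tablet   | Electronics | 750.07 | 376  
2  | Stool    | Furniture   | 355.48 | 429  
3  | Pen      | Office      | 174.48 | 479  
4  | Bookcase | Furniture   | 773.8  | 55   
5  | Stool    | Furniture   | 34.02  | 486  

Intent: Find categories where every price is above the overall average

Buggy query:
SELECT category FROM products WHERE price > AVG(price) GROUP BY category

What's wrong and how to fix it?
Bug: WHERE evaluates per row before aggregation, so AVG() is unavailable

Fix: Use a subquery for AVG and a HAVING MIN(...) filter so the condition holds for every row in the group

Corrected query:
SELECT category FROM products GROUP BY category HAVING MIN(price) > (SELECT AVG(price) FROM products)

Result:
category   
-----------
Electronics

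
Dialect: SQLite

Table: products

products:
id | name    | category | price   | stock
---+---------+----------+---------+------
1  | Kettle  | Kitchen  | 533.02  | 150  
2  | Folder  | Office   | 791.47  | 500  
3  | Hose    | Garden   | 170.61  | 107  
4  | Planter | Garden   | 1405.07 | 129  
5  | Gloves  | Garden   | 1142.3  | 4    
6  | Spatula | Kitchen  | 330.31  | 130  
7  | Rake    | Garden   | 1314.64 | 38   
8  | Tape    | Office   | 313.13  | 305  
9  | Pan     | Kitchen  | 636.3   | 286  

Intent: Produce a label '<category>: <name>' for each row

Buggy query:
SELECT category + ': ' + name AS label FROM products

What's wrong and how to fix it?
Bug: '+' is numeric addition; on text columns SQLite converts them to 0 instead of concatenating

Fix: Use the || operator for string concatenation

Corrected query:
SELECT category || ': ' || name AS label FROM products

Result:
label           
----------------
Kitchen: Kettle 
Office: Folder  
Garden: Hose    
Garden: Planter 
Garden: Gloves  
Kitchen: Spatula
Garden: Rake    
Office: Tape    
Kitchen: Pan    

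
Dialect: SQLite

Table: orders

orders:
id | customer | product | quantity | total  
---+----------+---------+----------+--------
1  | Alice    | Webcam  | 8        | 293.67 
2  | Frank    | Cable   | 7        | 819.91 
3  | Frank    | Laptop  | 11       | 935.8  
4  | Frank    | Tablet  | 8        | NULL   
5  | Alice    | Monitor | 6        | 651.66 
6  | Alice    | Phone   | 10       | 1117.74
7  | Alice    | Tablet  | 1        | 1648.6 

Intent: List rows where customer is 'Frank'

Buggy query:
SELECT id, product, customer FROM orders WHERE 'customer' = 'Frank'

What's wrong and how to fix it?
Bug: 'customer' in single quotes is a string literal, not the column; the comparison is literal-vs-literal and never true

Fix: Reference the column as customer without single quotes

Corrected query:
SELECT id, product, customer FROM orders WHERE customer = 'Frank'

Result:
id | product | customer
---+---------+---------
2  | Cable   | Frank   
3  | Laptop  | Frank   
4  | Tablet  | Frank   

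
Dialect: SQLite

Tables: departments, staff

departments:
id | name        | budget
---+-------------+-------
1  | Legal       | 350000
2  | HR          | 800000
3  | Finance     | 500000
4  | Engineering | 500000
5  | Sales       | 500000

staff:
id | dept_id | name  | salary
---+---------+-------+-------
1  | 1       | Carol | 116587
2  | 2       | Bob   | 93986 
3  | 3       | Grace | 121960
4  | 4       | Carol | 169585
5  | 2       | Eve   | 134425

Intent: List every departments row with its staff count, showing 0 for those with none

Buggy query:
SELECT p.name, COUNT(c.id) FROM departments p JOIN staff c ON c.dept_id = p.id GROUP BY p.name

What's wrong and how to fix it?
Bug: An inner join excludes parents with zero children

Fix: Use LEFT JOIN so parents without children still appear (COUNT(c.id) gives 0)

Corrected query:
SELECT p.name, COUNT(c.id) FROM departments p LEFT JOIN staff c ON c.dept_id = p.id GROUP BY p.name

Result:
name        | COUNT(c.id)
------------+------------
Engineering | 1          
Finance     | 1          
HR          | 2          
Legal       | 1          
Sales       | 0          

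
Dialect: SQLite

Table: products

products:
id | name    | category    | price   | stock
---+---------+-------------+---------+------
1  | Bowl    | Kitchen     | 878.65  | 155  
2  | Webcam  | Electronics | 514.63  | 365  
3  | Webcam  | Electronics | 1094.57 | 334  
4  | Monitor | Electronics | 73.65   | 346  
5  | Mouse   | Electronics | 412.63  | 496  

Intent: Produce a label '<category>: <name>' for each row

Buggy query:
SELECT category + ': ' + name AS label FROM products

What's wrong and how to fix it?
Bug: SQLite uses || for string concatenation; + coerces text to numbers (yielding 0)

Fix: Use the || operator for string concatenation

Corrected query:
SELECT category || ': ' || name AS label FROM products

Result:
label               
--------------------
Kitchen: Bowl       
Electronics: Webcam 
Electronics: Webcam 
Electronics: Monitor
Electronics: Mouse  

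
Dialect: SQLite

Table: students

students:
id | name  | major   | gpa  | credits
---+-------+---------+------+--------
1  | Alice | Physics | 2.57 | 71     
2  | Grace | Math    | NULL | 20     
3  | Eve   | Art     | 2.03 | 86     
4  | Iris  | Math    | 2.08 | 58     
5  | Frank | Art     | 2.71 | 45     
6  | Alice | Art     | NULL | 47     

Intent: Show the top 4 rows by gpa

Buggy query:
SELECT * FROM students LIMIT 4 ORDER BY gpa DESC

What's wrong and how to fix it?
Bug: LIMIT must come after ORDER BY

Fix: Sort with ORDER BY, then apply LIMIT

Corrected query:
SELECT * FROM students ORDER BY gpa DESC LIMIT 4

Result:
id | name  | major   | gpa  | credits
---+-------+---------+------+--------
5  | Frank | Art     | 2.71 | 45     
1  | Alice | Physics | 2.57 | 71     
4  | Iris  | Math    | 2.08 | 58     
3  | Eve   | Art     | 2.03 | 86     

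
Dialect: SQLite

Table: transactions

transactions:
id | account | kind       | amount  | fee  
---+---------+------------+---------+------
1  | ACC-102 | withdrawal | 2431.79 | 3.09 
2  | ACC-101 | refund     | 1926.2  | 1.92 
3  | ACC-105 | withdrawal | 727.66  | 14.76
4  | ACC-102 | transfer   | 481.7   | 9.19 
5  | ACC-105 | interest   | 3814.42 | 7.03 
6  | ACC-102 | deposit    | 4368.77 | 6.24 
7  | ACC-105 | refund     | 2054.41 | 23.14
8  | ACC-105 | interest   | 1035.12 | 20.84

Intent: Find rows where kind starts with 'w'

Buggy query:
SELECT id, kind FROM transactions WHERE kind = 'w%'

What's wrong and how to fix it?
Bug: '=' compares the literal string including the % character; pattern matching needs LIKE

Fix: Use LIKE for wildcard pattern matching

Corrected query:
SELECT id, kind FROM transactions WHERE kind LIKE 'w%'

Result:
id | kind      
---+-----------
1  | withdrawal
3  | withdrawal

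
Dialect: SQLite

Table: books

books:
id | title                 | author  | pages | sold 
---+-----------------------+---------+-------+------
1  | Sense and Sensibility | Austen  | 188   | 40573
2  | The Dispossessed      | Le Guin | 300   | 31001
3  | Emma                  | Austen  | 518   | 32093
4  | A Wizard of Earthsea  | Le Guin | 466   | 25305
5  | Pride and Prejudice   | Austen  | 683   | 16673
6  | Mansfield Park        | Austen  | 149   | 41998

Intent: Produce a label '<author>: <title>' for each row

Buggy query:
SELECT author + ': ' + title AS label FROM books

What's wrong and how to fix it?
Bug: SQLite uses || for string concatenation; + coerces text to numbers (yielding 0)

Fix: Use the || operator for string concatenation

Corrected query:
SELECT author || ': ' || title AS label FROM books

Result:
label                        
-----------------------------
Austen: Sense and Sensibility
Le Guin: The Dispossessed    
Austen: Emma                 
Le Guin: A Wizard of Earthsea
Austen: Pride and Prejudice  
Austen: Mansfield Park       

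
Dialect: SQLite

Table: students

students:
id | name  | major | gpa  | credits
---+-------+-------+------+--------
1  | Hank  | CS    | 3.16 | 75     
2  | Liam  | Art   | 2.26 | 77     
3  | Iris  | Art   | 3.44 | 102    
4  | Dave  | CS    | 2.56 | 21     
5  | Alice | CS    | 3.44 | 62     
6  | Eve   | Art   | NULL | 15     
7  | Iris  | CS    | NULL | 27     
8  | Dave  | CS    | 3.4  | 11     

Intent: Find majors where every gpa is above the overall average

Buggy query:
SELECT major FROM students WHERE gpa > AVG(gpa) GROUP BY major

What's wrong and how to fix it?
Bug: WHERE evaluates per row before aggregation, so AVG() is unavailable

Fix: Compute the overall average in a scalar subquery and compare each group's MIN against it in HAVING

Corrected query:
SELECT major FROM students GROUP BY major HAVING MIN(gpa) > (SELECT AVG(gpa) FROM students)

Result:
(no rows)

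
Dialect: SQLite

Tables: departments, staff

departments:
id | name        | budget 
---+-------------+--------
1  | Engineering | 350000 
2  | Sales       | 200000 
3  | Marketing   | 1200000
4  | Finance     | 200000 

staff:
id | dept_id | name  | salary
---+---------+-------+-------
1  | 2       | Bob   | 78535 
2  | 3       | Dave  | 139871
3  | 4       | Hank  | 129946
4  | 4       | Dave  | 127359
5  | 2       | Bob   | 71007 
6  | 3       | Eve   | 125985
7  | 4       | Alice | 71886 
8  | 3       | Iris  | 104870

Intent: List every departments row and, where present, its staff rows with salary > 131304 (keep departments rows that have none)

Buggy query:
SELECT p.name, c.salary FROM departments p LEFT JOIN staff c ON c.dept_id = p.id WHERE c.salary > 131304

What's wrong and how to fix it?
Bug: A WHERE condition on the right-hand table after LEFT JOIN drops unmatched parents

Fix: Move the right-table condition into the ON clause so unmatched parents are kept

Corrected query:
SELECT p.name, c.salary FROM departments p LEFT JOIN staff c ON c.dept_id = p.id AND c.salary > 131304

Result:
name        | salary
------------+-------
Engineering | NULL  
Sales       | NULL  
Marketing   | 139871
Finance     | NULL  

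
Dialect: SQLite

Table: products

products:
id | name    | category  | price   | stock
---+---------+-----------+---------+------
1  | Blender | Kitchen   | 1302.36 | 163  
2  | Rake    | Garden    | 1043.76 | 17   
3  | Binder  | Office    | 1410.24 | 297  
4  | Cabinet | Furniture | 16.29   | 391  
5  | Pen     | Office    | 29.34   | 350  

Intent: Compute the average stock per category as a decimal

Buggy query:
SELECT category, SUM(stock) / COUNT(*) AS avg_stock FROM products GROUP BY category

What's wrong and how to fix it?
Bug: SUM(stock) and COUNT(*) are both integers; the division truncates the fractional part

Fix: Cast one side to REAL so the division keeps the fractional part

Corrected query:
SELECT category, SUM(stock) * 1.0 / COUNT(*) AS avg_stock FROM products GROUP BY category

Result:
category  | avg_stock
----------+----------
Furniture | 391      
Garden    | 17       
Kitchen   | 163      
Office    | 323.5    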